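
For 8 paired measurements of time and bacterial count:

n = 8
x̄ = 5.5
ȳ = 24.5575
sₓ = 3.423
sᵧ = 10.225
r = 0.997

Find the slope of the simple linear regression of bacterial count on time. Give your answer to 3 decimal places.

2.978

b = r · sᵧ/sₓ = 0.997 · 10.225/3.423 = 2.978184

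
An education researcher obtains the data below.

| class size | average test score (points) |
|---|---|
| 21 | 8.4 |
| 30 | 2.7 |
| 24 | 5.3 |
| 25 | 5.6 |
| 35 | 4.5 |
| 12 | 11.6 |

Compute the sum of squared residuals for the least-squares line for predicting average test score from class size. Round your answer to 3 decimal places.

9.536

n = 6, Σx = 147, Σy = 38.1, Σxy = 821.3, Σx² = 3911, Σy² = 292.11
Sxx = Σx² − (Σx)²/n = 3911 − 3601.5 = 309.5
Sxy = Σxy − (Σx)(Σy)/n = 821.3 − 933.45 = -112.15
Syy = Σy² − (Σy)²/n = 292.11 − 241.935 = 50.175
b = Sxy/Sxx = -112.15/309.5 = -0.362359
SSE = Syy − b·Sxy = 50.175 − (-0.362359)·(-112.15) = 9.536478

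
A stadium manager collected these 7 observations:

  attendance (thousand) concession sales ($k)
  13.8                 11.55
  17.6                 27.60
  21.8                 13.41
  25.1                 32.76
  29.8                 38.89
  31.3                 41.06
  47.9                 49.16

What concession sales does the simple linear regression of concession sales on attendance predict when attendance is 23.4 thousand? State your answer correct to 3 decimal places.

n = 7, Σx = 187.3, Σy = 214.43, Σxy = 6558.628, Σx² = 5767.59
Sxx = Σx² − (Σx)²/n = 5767.59 − 5011.612857 = 755.977143
Sxy = Σxy − (Σx)(Σy)/n = 6558.628 − 5737.534143 = 821.093857
b = Sxy/Sxx = 821.093857/755.977143 = 1.086136
a = ȳ − b·x̄ = 30.632857 − 1.086136·26.757143 = 1.570966
ŷ(23.4) = a + b·23.4 = 1.570966 + 1.086136·23.4 = 26.986544

26.987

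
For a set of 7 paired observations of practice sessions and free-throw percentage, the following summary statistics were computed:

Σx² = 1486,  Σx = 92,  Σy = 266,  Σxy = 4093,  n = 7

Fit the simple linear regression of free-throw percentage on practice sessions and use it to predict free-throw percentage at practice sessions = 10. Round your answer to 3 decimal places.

31.223

Sxx = Σx² − (Σx)²/n = 1486 − 1209.142857 = 276.857143
Sxy = Σxy − (Σx)(Σy)/n = 4093 − 3496 = 597
b = Sxy/Sxx = 597/276.857143 = 2.156347
a = ȳ − b·x̄ = 38 − 2.156347·13.142857 = 9.659443
ŷ(10) = a + b·10 = 9.659443 + 2.156347·10 = 31.222910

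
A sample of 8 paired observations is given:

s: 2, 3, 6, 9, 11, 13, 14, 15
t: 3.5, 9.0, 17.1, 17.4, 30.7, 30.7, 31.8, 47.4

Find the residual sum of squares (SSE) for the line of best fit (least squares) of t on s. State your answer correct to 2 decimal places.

n = 8, Σx = 73, Σy = 187.6, Σxy = 2186.2, Σx² = 841, Σy² = 5831.4
Sxx = Σx² − (Σx)²/n = 841 − 666.125 = 174.875
Sxy = Σxy − (Σx)(Σy)/n = 2186.2 − 1711.85 = 474.35
Syy = Σy² − (Σy)²/n = 5831.4 − 4399.22 = 1432.18
b = Sxy/Sxx = 474.35/174.875 = 2.712509
SSE = Syy − b·Sxy = 1432.18 − 2.712509·474.35 = 145.501387

145.50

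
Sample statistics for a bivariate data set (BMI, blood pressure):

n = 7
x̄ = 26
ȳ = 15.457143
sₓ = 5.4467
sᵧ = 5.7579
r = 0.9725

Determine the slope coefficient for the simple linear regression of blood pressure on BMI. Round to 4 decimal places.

b = r · sᵧ/sₓ = 0.9725 · 5.7579/5.4467 = 1.028064

1.0281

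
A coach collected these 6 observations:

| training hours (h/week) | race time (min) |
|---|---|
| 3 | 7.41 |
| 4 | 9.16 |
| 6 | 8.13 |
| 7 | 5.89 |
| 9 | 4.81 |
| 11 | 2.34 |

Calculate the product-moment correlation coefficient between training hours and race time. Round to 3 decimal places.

n = 6, Σx = 40, Σy = 37.74, Σxy = 217.91, Σx² = 312, Σy² = 268.2144
Sxx = Σx² − (Σx)²/n = 312 − 266.666667 = 45.333333
Sxy = Σxy − (Σx)(Σy)/n = 217.91 − 251.6 = -33.69
Syy = Σy² − (Σy)²/n = 268.2144 − 237.3846 = 30.8298
r = Sxy/√(Sxx·Syy) = -33.69/√(1397.6176) = -33.69/37.384724 = -0.901170

-0.901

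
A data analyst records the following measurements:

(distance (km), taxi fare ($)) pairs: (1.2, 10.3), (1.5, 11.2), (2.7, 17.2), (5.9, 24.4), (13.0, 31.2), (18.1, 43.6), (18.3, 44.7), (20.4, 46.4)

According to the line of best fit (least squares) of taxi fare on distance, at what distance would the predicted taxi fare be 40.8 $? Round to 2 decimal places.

16.83

n = 8, Σx = 81.1, Σy = 229, Σxy = 3178.89, Σx² = 1293.45
Sxx = Σx² − (Σx)²/n = 1293.45 − 822.15125 = 471.29875
Sxy = Σxy − (Σx)(Σy)/n = 3178.89 − 2321.4875 = 857.4025
b = Sxy/Sxx = 857.4025/471.29875 = 1.819234
a = ȳ − b·x̄ = 28.625 − 1.819234·10.1375 = 10.182520
Set a + b·x = 40.8: x = (40.8 − 10.182520) / 1.819234 = 16.829879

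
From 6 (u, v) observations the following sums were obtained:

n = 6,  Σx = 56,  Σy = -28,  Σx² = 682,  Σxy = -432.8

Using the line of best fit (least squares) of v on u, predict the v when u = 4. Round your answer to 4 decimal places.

1.0728

Sxx = Σx² − (Σx)²/n = 682 − 522.666667 = 159.333333
Sxy = Σxy − (Σx)(Σy)/n = -432.8 − (-261.333333) = -171.466667
b = Sxy/Sxx = -171.466667/159.333333 = -1.076151
a = ȳ − b·x̄ = -4.666667 − (-1.076151)·9.333333 = 5.377406
ŷ(4) = a + b·4 = 5.377406 + (-1.076151)·4 = 1.072803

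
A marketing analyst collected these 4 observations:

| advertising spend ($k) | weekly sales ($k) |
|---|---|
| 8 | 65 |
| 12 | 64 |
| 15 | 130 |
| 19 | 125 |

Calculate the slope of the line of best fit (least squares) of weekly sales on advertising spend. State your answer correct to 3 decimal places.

6.600

n = 4, Σx = 54, Σy = 384, Σxy = 5613, Σx² = 794
Sxx = Σx² − (Σx)²/n = 794 − 729 = 65
Sxy = Σxy − (Σx)(Σy)/n = 5613 − 5184 = 429
b = Sxy/Sxx = 429/65 = 6.6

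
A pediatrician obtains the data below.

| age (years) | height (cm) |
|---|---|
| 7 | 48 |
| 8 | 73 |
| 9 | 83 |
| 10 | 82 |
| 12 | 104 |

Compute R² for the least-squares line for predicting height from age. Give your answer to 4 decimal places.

0.8892

n = 5, Σx = 46, Σy = 390, Σxy = 3735, Σx² = 438, Σy² = 32062
Sxx = Σx² − (Σx)²/n = 438 − 423.2 = 14.8
Sxy = Σxy − (Σx)(Σy)/n = 3735 − 3588 = 147
Syy = Σy² − (Σy)²/n = 32062 − 30420 = 1642
R² = Sxy²/(Sxx·Syy) = (147)²/(14.8·1642) = 0.889201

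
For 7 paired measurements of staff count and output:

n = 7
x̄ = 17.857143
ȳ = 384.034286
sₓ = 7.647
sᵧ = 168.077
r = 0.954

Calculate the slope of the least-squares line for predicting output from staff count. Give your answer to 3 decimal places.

20.968

b = r · sᵧ/sₓ = 0.954 · 168.077/7.647 = 20.968413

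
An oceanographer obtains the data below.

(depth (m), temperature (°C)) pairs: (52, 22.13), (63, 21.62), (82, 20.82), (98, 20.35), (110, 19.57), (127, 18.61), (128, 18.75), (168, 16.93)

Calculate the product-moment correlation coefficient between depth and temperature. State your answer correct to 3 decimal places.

-0.998

n = 8, Σx = 828, Σy = 158.78, Σxy = 15974.77, Σx² = 95838, Σy² = 3172.2606
Sxx = Σx² − (Σx)²/n = 95838 − 85698 = 10140
Sxy = Σxy − (Σx)(Σy)/n = 15974.77 − 16433.73 = -458.96
Syy = Σy² − (Σy)²/n = 3172.2606 − 3151.38605 = 20.87455
r = Sxy/√(Sxx·Syy) = -458.96/√(211667.937) = -458.96/460.073839 = -0.997579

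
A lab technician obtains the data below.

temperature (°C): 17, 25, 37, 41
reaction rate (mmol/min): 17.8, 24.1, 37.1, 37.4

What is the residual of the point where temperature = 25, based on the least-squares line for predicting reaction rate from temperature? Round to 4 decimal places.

-0.6154

n = 4, Σx = 120, Σy = 116.4, Σxy = 3811.2, Σx² = 3964
Sxx = Σx² − (Σx)²/n = 3964 − 3600 = 364
Sxy = Σxy − (Σx)(Σy)/n = 3811.2 − 3492 = 319.2
b = Sxy/Sxx = 319.2/364 = 0.876923
a = ȳ − b·x̄ = 29.1 − 0.876923·30 = 2.792308
ŷ(25) = 2.792308 + 0.876923·25 = 24.715385
residual = y − ŷ = 24.1 − 24.715385 = -0.615385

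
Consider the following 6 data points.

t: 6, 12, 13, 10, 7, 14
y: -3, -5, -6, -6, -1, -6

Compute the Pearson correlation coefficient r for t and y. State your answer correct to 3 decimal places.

-0.827

n = 6, Σx = 62, Σy = -27, Σxy = -307, Σx² = 694, Σy² = 143
Sxx = Σx² − (Σx)²/n = 694 − 640.666667 = 53.333333
Sxy = Σxy − (Σx)(Σy)/n = -307 − (-279) = -28
Syy = Σy² − (Σy)²/n = 143 − 121.5 = 21.5
r = Sxy/√(Sxx·Syy) = -28/√(1146.666667) = -28/33.862467 = -0.826874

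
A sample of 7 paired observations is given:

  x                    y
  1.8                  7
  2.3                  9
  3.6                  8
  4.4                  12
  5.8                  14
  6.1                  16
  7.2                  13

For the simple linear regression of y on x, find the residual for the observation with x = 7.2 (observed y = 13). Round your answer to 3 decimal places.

-2.229

n = 7, Σx = 31.2, Σy = 79, Σxy = 387.3, Σx² = 163.54
Sxx = Σx² − (Σx)²/n = 163.54 − 139.062857 = 24.477143
Sxy = Σxy − (Σx)(Σy)/n = 387.3 − 352.114286 = 35.185714
b = Sxy/Sxx = 35.185714/24.477143 = 1.437493
a = ȳ − b·x̄ = 11.285714 − 1.437493·4.457143 = 4.878604
ŷ(7.2) = 4.878604 + 1.437493·7.2 = 15.228551
residual = y − ŷ = 13 − 15.228551 = -2.228551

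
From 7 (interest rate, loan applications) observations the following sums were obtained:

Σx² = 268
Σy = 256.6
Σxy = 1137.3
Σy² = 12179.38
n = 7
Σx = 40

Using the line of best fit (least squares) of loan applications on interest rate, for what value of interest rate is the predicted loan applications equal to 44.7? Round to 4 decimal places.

4.7504

Sxx = Σx² − (Σx)²/n = 268 − 228.571429 = 39.428571
Sxy = Σxy − (Σx)(Σy)/n = 1137.3 − 1466.285714 = -328.985714
b = Sxy/Sxx = -328.985714/39.428571 = -8.343841
a = ȳ − b·x̄ = 36.657143 − (-8.343841)·5.714286 = 84.336232
Set a + b·x = 44.7: x = (44.7 − 84.336232) / (-8.343841) = 4.750358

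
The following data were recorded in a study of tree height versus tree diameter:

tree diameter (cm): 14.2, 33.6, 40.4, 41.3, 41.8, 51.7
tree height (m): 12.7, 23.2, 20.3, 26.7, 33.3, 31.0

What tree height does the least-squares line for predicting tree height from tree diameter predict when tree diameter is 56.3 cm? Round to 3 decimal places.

34.248

n = 6, Σx = 223, Σy = 147.2, Σxy = 5877.33, Σx² = 9088.58
Sxx = Σx² − (Σx)²/n = 9088.58 − 8288.166667 = 800.413333
Sxy = Σxy − (Σx)(Σy)/n = 5877.33 − 5470.933333 = 406.396667
b = Sxy/Sxx = 406.396667/800.413333 = 0.507734
a = ȳ − b·x̄ = 24.533333 − 0.507734·37.166667 = 5.662571
ŷ(56.3) = a + b·56.3 = 5.662571 + 0.507734·56.3 = 34.247968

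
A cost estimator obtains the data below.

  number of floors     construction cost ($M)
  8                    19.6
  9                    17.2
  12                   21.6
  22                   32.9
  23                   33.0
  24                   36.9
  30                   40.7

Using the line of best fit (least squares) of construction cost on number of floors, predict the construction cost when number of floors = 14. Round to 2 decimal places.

24.25

n = 7, Σx = 128, Σy = 201.9, Σxy = 4160.2, Σx² = 2778
Sxx = Σx² − (Σx)²/n = 2778 − 2340.571429 = 437.428571
Sxy = Σxy − (Σx)(Σy)/n = 4160.2 − 3691.885714 = 468.314286
b = Sxy/Sxx = 468.314286/437.428571 = 1.070607
a = ȳ − b·x̄ = 28.842857 − 1.070607·18.285714 = 9.266035
ŷ(14) = a + b·14 = 9.266035 + 1.070607·14 = 24.254540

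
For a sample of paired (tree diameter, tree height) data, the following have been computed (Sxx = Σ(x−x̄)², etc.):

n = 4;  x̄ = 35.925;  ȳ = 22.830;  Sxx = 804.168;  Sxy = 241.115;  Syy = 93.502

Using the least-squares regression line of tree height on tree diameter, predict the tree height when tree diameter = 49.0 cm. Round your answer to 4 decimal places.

26.7503

b = Sxy/Sxx = 241.115/804.168 = 0.299832
a = ȳ − b·x̄ = 22.83 − 0.299832·35.925 = 12.058549
ŷ(49.0) = a + b·49.0 = 12.058549 + 0.299832·49 = 26.750299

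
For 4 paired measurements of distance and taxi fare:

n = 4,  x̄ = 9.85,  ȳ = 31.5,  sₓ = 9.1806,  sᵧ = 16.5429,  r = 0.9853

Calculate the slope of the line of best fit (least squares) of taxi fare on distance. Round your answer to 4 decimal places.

1.7755

b = r · sᵧ/sₓ = 0.9853 · 16.5429/9.1806 = 1.775453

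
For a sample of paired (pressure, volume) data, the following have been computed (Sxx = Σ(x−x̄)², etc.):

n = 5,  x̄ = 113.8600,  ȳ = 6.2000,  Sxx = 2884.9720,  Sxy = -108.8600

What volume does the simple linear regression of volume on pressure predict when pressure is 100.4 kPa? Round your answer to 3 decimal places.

6.708

b = Sxy/Sxx = -108.86/2884.972 = -0.037733
a = ȳ − b·x̄ = 6.2 − (-0.037733)·113.86 = 10.496333
ŷ(100.4) = a + b·100.4 = 10.496333 + (-0.037733)·100.4 = 6.707892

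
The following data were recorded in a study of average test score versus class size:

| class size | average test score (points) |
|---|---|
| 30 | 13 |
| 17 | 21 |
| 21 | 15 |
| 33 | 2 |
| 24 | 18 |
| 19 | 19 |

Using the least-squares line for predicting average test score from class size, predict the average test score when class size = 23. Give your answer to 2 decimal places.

n = 6, Σx = 144, Σy = 88, Σxy = 1921, Σx² = 3656
Sxx = Σx² − (Σx)²/n = 3656 − 3456 = 200
Sxy = Σxy − (Σx)(Σy)/n = 1921 − 2112 = -191
b = Sxy/Sxx = -191/200 = -0.955
a = ȳ − b·x̄ = 14.666667 − (-0.955)·24 = 37.586667
ŷ(23) = a + b·23 = 37.586667 + (-0.955)·23 = 15.621667

15.62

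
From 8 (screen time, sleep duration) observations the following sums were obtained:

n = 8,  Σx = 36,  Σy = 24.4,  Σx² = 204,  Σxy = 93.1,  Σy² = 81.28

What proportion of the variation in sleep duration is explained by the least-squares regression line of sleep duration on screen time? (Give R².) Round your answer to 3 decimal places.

Sxx = Σx² − (Σx)²/n = 204 − 162 = 42
Sxy = Σxy − (Σx)(Σy)/n = 93.1 − 109.8 = -16.7
Syy = Σy² − (Σy)²/n = 81.28 − 74.42 = 6.86
R² = Sxy²/(Sxx·Syy) = (-16.7)²/(42·6.86) = 0.967965

0.968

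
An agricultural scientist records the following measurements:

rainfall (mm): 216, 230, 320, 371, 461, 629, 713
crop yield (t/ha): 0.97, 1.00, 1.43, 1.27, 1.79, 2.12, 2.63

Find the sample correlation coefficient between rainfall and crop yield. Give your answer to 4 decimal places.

0.9807

n = 7, Σx = 2940, Σy = 11.21, Σxy = 5402.15, Σx² = 1456128, Σy² = 20.2141
Sxx = Σx² − (Σx)²/n = 1456128 − 1234800 = 221328
Sxy = Σxy − (Σx)(Σy)/n = 5402.15 − 4708.2 = 693.95
Syy = Σy² − (Σy)²/n = 20.2141 − 17.952014 = 2.262086
r = Sxy/√(Sxx·Syy) = 693.95/√(500662.906971) = 693.95/707.575372 = 0.980744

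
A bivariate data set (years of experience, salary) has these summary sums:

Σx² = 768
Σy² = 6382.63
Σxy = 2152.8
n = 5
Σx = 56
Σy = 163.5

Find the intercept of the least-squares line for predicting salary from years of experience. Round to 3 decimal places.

Sxx = Σx² − (Σx)²/n = 768 − 627.2 = 140.8
Sxy = Σxy − (Σx)(Σy)/n = 2152.8 − 1831.2 = 321.6
b = Sxy/Sxx = 321.6/140.8 = 2.284091
a = ȳ − b·x̄ = 32.7 − 2.284091·11.2 = 7.118182

7.118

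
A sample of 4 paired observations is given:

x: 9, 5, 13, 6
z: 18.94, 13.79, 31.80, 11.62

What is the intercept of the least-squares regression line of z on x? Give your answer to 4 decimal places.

-1.0377

n = 4, Σx = 33, Σy = 76.15, Σxy = 722.53, Σx² = 311
Sxx = Σx² − (Σx)²/n = 311 − 272.25 = 38.75
Sxy = Σxy − (Σx)(Σy)/n = 722.53 − 628.2375 = 94.2925
b = Sxy/Sxx = 94.2925/38.75 = 2.433355
a = ȳ − b·x̄ = 19.0375 − 2.433355·8.25 = -1.037677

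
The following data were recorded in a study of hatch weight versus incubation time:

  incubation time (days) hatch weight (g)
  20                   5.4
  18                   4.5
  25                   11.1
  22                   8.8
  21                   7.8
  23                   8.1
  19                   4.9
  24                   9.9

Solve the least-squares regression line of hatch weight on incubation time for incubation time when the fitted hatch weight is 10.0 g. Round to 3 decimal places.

24.050

n = 8, Σx = 172, Σy = 60.5, Σxy = 1340.9, Σx² = 3740
Sxx = Σx² − (Σx)²/n = 3740 − 3698 = 42
Sxy = Σxy − (Σx)(Σy)/n = 1340.9 − 1300.75 = 40.15
b = Sxy/Sxx = 40.15/42 = 0.955952
a = ȳ − b·x̄ = 7.5625 − 0.955952·21.5 = -12.990476
Set a + b·x = 10.0: x = (10.0 − (-12.990476)) / 0.955952 = 24.049813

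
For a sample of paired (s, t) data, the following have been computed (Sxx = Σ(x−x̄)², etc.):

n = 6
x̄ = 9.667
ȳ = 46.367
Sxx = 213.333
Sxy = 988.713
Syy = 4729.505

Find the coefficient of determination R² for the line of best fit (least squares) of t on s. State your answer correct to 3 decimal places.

0.969

R² = Sxy²/(Sxx·Syy) = (988.713)²/(213.333·4729.505) = 0.968873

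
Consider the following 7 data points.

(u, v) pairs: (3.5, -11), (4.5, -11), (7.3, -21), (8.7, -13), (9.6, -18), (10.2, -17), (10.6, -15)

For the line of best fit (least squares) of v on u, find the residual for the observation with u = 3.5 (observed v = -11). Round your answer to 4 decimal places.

0.9056

n = 7, Σx = 54.4, Σy = -106, Σxy = -859.6, Σx² = 470.04
Sxx = Σx² − (Σx)²/n = 470.04 − 422.765714 = 47.274286
Sxy = Σxy − (Σx)(Σy)/n = -859.6 − (-823.771429) = -35.828571
b = Sxy/Sxx = -35.828571/47.274286 = -0.757887
a = ȳ − b·x̄ = -15.142857 − (-0.757887)·7.771429 = -9.252992
ŷ(3.5) = -9.252992 + (-0.757887)·3.5 = -11.905597
residual = y − ŷ = -11 − (-11.905597) = 0.905597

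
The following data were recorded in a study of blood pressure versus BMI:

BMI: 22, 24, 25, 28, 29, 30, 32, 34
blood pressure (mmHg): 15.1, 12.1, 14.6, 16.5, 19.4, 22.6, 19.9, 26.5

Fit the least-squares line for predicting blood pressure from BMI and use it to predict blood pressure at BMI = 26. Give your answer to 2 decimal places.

16.30

n = 8, Σx = 224, Σy = 146.7, Σxy = 4228, Σx² = 6390
Sxx = Σx² − (Σx)²/n = 6390 − 6272 = 118
Sxy = Σxy − (Σx)(Σy)/n = 4228 − 4107.6 = 120.4
b = Sxy/Sxx = 120.4/118 = 1.020339
a = ȳ − b·x̄ = 18.3375 − 1.020339·28 = -10.231992
ŷ(26) = a + b·26 = -10.231992 + 1.020339·26 = 16.296822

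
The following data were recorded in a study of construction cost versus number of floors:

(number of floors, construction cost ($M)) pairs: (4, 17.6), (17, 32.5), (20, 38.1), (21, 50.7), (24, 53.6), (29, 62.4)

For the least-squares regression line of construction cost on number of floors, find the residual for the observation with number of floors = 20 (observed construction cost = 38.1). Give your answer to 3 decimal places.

-5.916

n = 6, Σx = 115, Σy = 254.9, Σxy = 5545.6, Σx² = 2563
Sxx = Σx² − (Σx)²/n = 2563 − 2204.166667 = 358.833333
Sxy = Σxy − (Σx)(Σy)/n = 5545.6 − 4885.583333 = 660.016667
b = Sxy/Sxx = 660.016667/358.833333 = 1.839340
a = ȳ − b·x̄ = 42.483333 − 1.839340·19.166667 = 7.229308
ŷ(20) = 7.229308 + 1.839340·20 = 44.016117
residual = y − ŷ = 38.1 − 44.016117 = -5.916117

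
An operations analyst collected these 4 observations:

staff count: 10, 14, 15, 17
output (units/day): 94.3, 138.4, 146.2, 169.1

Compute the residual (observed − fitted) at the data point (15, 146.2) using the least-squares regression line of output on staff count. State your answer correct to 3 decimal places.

n = 4, Σx = 56, Σy = 548, Σxy = 7948.3, Σx² = 810
Sxx = Σx² − (Σx)²/n = 810 − 784 = 26
Sxy = Σxy − (Σx)(Σy)/n = 7948.3 − 7672 = 276.3
b = Sxy/Sxx = 276.3/26 = 10.626923
a = ȳ − b·x̄ = 137 − 10.626923·14 = -11.776923
ŷ(15) = -11.776923 + 10.626923·15 = 147.626923
residual = y − ŷ = 146.2 − 147.626923 = -1.426923

-1.427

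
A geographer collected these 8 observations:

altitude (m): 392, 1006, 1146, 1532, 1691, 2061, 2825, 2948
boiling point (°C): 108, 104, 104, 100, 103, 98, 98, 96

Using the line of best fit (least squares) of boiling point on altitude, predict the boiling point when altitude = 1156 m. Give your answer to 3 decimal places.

n = 8, Σx = 13601, Σy = 811, Σxy = 1355353, Σx² = 28604571
Sxx = Σx² − (Σx)²/n = 28604571 − 23123400.125 = 5481170.875
Sxy = Σxy − (Σx)(Σy)/n = 1355353 − 1378801.375 = -23448.375
b = Sxy/Sxx = -23448.375/5481170.875 = -0.004278
a = ȳ − b·x̄ = 101.375 − (-0.004278)·1700.125 = 108.648112
ŷ(1156) = a + b·1156 = 108.648112 + (-0.004278)·1156 = 103.702759

103.703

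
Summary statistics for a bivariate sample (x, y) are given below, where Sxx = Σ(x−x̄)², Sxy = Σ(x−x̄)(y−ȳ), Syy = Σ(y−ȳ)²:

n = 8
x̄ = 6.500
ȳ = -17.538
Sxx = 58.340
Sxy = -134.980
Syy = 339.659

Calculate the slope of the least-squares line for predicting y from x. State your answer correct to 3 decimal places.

b = Sxy/Sxx = -134.98/58.34 = -2.313678

-2.314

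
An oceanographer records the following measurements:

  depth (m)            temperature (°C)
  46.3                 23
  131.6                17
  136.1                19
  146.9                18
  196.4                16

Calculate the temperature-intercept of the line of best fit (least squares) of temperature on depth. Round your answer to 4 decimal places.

n = 5, Σx = 657.3, Σy = 93, Σxy = 11674.6, Σx² = 98138.03
Sxx = Σx² − (Σx)²/n = 98138.03 − 86408.658 = 11729.372
Sxy = Σxy − (Σx)(Σy)/n = 11674.6 − 12225.78 = -551.18
b = Sxy/Sxx = -551.18/11729.372 = -0.046991
a = ȳ − b·x̄ = 18.6 − (-0.046991)·131.46 = 24.777494

24.7775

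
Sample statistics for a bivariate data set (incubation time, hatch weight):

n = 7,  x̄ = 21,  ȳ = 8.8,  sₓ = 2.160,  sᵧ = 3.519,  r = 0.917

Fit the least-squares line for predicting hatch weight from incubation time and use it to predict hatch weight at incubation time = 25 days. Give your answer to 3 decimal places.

b = r · sᵧ/sₓ = 0.917 · 3.519/2.16 = 1.493946
a = ȳ − b·x̄ = 8.8 − 1.493946·21 = -22.572862
ŷ(25) = a + b·25 = -22.572862 + 1.493946·25 = 14.775783

14.776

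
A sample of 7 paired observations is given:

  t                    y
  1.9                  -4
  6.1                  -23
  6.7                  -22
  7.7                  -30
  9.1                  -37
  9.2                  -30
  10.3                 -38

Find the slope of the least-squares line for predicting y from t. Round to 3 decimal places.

n = 7, Σx = 51, Σy = -184, Σxy = -1530.4, Σx² = 418.54
Sxx = Σx² − (Σx)²/n = 418.54 − 371.571429 = 46.968571
Sxy = Σxy − (Σx)(Σy)/n = -1530.4 − (-1340.571429) = -189.828571
b = Sxy/Sxx = -189.828571/46.968571 = -4.041608

-4.042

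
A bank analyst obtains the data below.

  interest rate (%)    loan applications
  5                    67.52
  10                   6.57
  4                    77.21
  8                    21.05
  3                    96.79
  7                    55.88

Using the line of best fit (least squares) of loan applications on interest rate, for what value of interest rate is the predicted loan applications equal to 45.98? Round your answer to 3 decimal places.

n = 6, Σx = 37, Σy = 325.02, Σxy = 1562.07, Σx² = 263
Sxx = Σx² − (Σx)²/n = 263 − 228.166667 = 34.833333
Sxy = Σxy − (Σx)(Σy)/n = 1562.07 − 2004.29 = -442.22
b = Sxy/Sxx = -442.22/34.833333 = -12.695311
a = ȳ − b·x̄ = 54.17 − (-12.695311)·6.166667 = 132.457751
Set a + b·x = 45.98: x = (45.98 − 132.457751) / (-12.695311) = 6.811787

6.812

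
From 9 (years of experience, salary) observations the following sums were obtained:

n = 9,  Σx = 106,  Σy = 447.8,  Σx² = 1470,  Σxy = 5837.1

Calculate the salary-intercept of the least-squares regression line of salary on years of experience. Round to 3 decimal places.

Sxx = Σx² − (Σx)²/n = 1470 − 1248.444444 = 221.555556
Sxy = Σxy − (Σx)(Σy)/n = 5837.1 − 5274.088889 = 563.011111
b = Sxy/Sxx = 563.011111/221.555556 = 2.541174
a = ȳ − b·x̄ = 49.755556 − 2.541174·11.777778 = 19.826179

19.826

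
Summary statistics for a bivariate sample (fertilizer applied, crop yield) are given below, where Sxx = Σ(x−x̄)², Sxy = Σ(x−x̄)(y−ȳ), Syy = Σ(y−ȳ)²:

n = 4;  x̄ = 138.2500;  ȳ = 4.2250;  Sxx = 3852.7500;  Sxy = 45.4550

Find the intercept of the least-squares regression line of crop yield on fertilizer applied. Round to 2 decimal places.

b = Sxy/Sxx = 45.455/3852.75 = 0.011798
a = ȳ − b·x̄ = 4.225 − 0.011798·138.25 = 2.593917

2.59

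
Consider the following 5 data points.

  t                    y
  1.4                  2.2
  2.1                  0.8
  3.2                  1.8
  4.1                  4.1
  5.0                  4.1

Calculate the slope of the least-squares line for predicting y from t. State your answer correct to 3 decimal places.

0.795

n = 5, Σx = 15.8, Σy = 13, Σxy = 47.83, Σx² = 58.42
Sxx = Σx² − (Σx)²/n = 58.42 − 49.928 = 8.492
Sxy = Σxy − (Σx)(Σy)/n = 47.83 − 41.08 = 6.75
b = Sxy/Sxx = 6.75/8.492 = 0.794866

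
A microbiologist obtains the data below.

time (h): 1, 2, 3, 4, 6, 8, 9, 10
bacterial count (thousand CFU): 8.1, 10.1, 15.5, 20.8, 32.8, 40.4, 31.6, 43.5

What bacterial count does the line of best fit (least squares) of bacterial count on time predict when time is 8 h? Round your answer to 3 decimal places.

35.451

n = 8, Σx = 43, Σy = 202.8, Σxy = 1397.4, Σx² = 311
Sxx = Σx² − (Σx)²/n = 311 − 231.125 = 79.875
Sxy = Σxy − (Σx)(Σy)/n = 1397.4 − 1090.05 = 307.35
b = Sxy/Sxx = 307.35/79.875 = 3.847887
a = ȳ − b·x̄ = 25.35 − 3.847887·5.375 = 4.667606
ŷ(8) = a + b·8 = 4.667606 + 3.847887·8 = 35.450704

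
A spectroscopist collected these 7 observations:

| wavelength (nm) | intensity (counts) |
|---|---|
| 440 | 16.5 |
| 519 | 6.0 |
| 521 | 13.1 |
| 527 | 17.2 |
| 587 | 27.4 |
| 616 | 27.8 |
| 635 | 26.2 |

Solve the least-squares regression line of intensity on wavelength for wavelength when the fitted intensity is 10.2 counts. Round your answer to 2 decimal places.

n = 7, Σx = 3845, Σy = 134.2, Σxy = 76109.1, Σx² = 2139381
Sxx = Σx² − (Σx)²/n = 2139381 − 2112003.571429 = 27377.428571
Sxy = Σxy − (Σx)(Σy)/n = 76109.1 − 73714.142857 = 2394.957143
b = Sxy/Sxx = 2394.957143/27377.428571 = 0.087479
a = ȳ − b·x̄ = 19.171429 − 0.087479·549.285714 = -28.879678
Set a + b·x = 10.2: x = (10.2 − (-28.879678)) / 0.087479 = 446.730791

446.73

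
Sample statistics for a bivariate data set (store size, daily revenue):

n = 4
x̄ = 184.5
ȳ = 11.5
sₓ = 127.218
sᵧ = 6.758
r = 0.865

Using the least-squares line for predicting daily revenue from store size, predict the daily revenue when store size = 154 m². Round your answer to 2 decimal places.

10.10

b = r · sᵧ/sₓ = 0.865 · 6.758/127.218 = 0.045950
a = ȳ − b·x̄ = 11.5 − 0.045950·184.5 = 3.022221
ŷ(154) = a + b·154 = 3.022221 + 0.045950·154 = 10.098524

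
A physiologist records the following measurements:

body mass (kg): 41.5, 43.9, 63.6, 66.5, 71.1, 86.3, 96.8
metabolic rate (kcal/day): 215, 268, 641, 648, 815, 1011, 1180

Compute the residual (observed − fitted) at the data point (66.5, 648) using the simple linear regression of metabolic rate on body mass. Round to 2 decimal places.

-24.05

n = 7, Σx = 469.7, Σy = 4778, Σxy = 363967.1, Σx² = 33989.81
Sxx = Σx² − (Σx)²/n = 33989.81 − 31516.87 = 2472.94
Sxy = Σxy − (Σx)(Σy)/n = 363967.1 − 320603.8 = 43363.3
b = Sxy/Sxx = 43363.3/2472.94 = 17.535120
a = ȳ − b·x̄ = 682.571429 − 17.535120·67.1 = -494.035133
ŷ(66.5) = -494.035133 + 17.535120·66.5 = 672.050356
residual = y − ŷ = 648 − 672.050356 = -24.050356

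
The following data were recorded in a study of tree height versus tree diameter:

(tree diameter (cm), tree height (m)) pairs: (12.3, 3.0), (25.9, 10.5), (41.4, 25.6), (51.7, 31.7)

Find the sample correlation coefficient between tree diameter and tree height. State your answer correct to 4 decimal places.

0.9937

n = 4, Σx = 131.3, Σy = 70.8, Σxy = 3007.58, Σx² = 5208.95, Σy² = 1779.5
Sxx = Σx² − (Σx)²/n = 5208.95 − 4309.9225 = 899.0275
Sxy = Σxy − (Σx)(Σy)/n = 3007.58 − 2324.01 = 683.57
Syy = Σy² − (Σy)²/n = 1779.5 − 1253.16 = 526.34
r = Sxy/√(Sxx·Syy) = 683.57/√(473194.13435) = 683.57/687.891077 = 0.993718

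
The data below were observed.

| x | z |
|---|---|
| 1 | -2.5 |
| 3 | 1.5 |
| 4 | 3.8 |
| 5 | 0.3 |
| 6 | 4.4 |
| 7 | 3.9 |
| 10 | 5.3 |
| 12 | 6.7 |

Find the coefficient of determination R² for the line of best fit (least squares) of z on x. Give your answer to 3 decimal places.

n = 8, Σx = 48, Σy = 23.4, Σxy = 205.8, Σx² = 380, Σy² = 130.58
Sxx = Σx² − (Σx)²/n = 380 − 288 = 92
Sxy = Σxy − (Σx)(Σy)/n = 205.8 − 140.4 = 65.4
Syy = Σy² − (Σy)²/n = 130.58 − 68.445 = 62.135
R² = Sxy²/(Sxx·Syy) = (65.4)²/(92·62.135) = 0.748224

0.748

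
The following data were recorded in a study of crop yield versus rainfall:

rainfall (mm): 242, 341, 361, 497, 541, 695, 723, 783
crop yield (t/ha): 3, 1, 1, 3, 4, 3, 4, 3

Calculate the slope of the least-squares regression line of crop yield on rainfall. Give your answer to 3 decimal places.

n = 8, Σx = 4183, Σy = 22, Σxy = 12409, Σx² = 2463699
Sxx = Σx² − (Σx)²/n = 2463699 − 2187186.125 = 276512.875
Sxy = Σxy − (Σx)(Σy)/n = 12409 − 11503.25 = 905.75
b = Sxy/Sxx = 905.75/276512.875 = 0.003276

0.003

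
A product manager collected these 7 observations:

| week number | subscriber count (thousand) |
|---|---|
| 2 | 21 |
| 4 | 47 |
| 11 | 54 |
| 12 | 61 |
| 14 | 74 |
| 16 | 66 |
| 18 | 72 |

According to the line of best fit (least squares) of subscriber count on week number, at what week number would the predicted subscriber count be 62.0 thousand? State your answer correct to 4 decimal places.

n = 7, Σx = 77, Σy = 395, Σxy = 4944, Σx² = 1061
Sxx = Σx² − (Σx)²/n = 1061 − 847 = 214
Sxy = Σxy − (Σx)(Σy)/n = 4944 − 4345 = 599
b = Sxy/Sxx = 599/214 = 2.799065
a = ȳ − b·x̄ = 56.428571 − 2.799065·11 = 25.638852
Set a + b·x = 62.0: x = (62.0 − 25.638852) / 2.799065 = 12.990460

12.9905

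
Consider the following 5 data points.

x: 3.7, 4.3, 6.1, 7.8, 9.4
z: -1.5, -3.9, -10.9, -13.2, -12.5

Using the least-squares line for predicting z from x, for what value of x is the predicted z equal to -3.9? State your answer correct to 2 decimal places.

4.06

n = 5, Σx = 31.3, Σy = -42, Σxy = -309.27, Σx² = 218.59
Sxx = Σx² − (Σx)²/n = 218.59 − 195.938 = 22.652
Sxy = Σxy − (Σx)(Σy)/n = -309.27 − (-262.92) = -46.35
b = Sxy/Sxx = -46.35/22.652 = -2.046177
a = ȳ − b·x̄ = -8.4 − (-2.046177)·6.26 = 4.409068
Set a + b·x = -3.9: x = (-3.9 − 4.409068) / (-2.046177) = 4.060777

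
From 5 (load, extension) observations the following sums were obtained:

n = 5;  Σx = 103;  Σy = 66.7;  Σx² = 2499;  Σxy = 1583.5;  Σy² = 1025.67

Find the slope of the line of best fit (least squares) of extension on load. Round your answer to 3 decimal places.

Sxx = Σx² − (Σx)²/n = 2499 − 2121.8 = 377.2
Sxy = Σxy − (Σx)(Σy)/n = 1583.5 − 1374.02 = 209.48
b = Sxy/Sxx = 209.48/377.2 = 0.555355

0.555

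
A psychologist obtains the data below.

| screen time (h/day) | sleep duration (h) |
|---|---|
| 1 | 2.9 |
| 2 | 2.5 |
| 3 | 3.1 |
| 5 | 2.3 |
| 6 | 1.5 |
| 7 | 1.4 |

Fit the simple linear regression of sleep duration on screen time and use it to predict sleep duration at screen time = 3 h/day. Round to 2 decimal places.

n = 6, Σx = 24, Σy = 13.7, Σxy = 47.5, Σx² = 124
Sxx = Σx² − (Σx)²/n = 124 − 96 = 28
Sxy = Σxy − (Σx)(Σy)/n = 47.5 − 54.8 = -7.3
b = Sxy/Sxx = -7.3/28 = -0.260714
a = ȳ − b·x̄ = 2.283333 − (-0.260714)·4 = 3.326190
ŷ(3) = a + b·3 = 3.326190 + (-0.260714)·3 = 2.544048

2.54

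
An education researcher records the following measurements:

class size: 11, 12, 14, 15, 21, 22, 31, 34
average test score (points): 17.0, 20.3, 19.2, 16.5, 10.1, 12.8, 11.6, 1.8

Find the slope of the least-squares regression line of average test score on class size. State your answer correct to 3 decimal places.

-0.615

n = 8, Σx = 160, Σy = 109.3, Σxy = 1861.4, Σx² = 3728
Sxx = Σx² − (Σx)²/n = 3728 − 3200 = 528
Sxy = Σxy − (Σx)(Σy)/n = 1861.4 − 2186 = -324.6
b = Sxy/Sxx = -324.6/528 = -0.614773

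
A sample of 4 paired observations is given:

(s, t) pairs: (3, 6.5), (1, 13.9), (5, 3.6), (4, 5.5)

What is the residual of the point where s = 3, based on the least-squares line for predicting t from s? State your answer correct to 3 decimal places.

-1.517

n = 4, Σx = 13, Σy = 29.5, Σxy = 73.4, Σx² = 51
Sxx = Σx² − (Σx)²/n = 51 − 42.25 = 8.75
Sxy = Σxy − (Σx)(Σy)/n = 73.4 − 95.875 = -22.475
b = Sxy/Sxx = -22.475/8.75 = -2.568571
a = ȳ − b·x̄ = 7.375 − (-2.568571)·3.25 = 15.722857
ŷ(3) = 15.722857 + (-2.568571)·3 = 8.017143
residual = y − ŷ = 6.5 − 8.017143 = -1.517143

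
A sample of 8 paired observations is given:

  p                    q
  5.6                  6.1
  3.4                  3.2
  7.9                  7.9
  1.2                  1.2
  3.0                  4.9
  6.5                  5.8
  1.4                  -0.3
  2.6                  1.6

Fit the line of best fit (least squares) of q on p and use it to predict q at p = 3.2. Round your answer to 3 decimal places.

n = 8, Σx = 31.6, Σy = 30.4, Σxy = 165.03, Σx² = 166.74
Sxx = Σx² − (Σx)²/n = 166.74 − 124.82 = 41.92
Sxy = Σxy − (Σx)(Σy)/n = 165.03 − 120.08 = 44.95
b = Sxy/Sxx = 44.95/41.92 = 1.072281
a = ȳ − b·x̄ = 3.8 − 1.072281·3.95 = -0.435508
ŷ(3.2) = a + b·3.2 = -0.435508 + 1.072281·3.2 = 2.995790

2.996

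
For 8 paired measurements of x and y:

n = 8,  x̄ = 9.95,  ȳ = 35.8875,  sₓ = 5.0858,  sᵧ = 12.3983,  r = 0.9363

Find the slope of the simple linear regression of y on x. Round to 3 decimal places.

2.283

b = r · sᵧ/sₓ = 0.9363 · 12.3983/5.0858 = 2.282537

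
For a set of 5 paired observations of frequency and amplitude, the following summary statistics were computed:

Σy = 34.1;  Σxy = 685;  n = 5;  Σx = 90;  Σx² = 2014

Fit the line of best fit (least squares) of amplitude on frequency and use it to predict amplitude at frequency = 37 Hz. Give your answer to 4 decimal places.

Sxx = Σx² − (Σx)²/n = 2014 − 1620 = 394
Sxy = Σxy − (Σx)(Σy)/n = 685 − 613.8 = 71.2
b = Sxy/Sxx = 71.2/394 = 0.180711
a = ȳ − b·x̄ = 6.82 − 0.180711·18 = 3.567208
ŷ(37) = a + b·37 = 3.567208 + 0.180711·37 = 10.253503

10.2535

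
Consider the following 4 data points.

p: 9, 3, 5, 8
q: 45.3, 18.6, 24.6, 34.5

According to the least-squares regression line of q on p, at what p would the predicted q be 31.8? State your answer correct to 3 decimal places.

6.505

n = 4, Σx = 25, Σy = 123, Σxy = 862.5, Σx² = 179
Sxx = Σx² − (Σx)²/n = 179 − 156.25 = 22.75
Sxy = Σxy − (Σx)(Σy)/n = 862.5 − 768.75 = 93.75
b = Sxy/Sxx = 93.75/22.75 = 4.120879
a = ȳ − b·x̄ = 30.75 − 4.120879·6.25 = 4.994505
Set a + b·x = 31.8: x = (31.8 − 4.994505) / 4.120879 = 6.5048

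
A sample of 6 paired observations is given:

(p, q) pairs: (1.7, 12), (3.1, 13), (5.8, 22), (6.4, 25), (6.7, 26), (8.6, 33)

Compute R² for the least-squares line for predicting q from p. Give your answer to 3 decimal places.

n = 6, Σx = 32.3, Σy = 131, Σxy = 806.3, Σx² = 205.95, Σy² = 3187
Sxx = Σx² − (Σx)²/n = 205.95 − 173.881667 = 32.068333
Sxy = Σxy − (Σx)(Σy)/n = 806.3 − 705.216667 = 101.083333
Syy = Σy² − (Σy)²/n = 3187 − 2860.166667 = 326.833333
R² = Sxy²/(Sxx·Syy) = (101.083333)²/(32.068333·326.833333) = 0.974892

0.975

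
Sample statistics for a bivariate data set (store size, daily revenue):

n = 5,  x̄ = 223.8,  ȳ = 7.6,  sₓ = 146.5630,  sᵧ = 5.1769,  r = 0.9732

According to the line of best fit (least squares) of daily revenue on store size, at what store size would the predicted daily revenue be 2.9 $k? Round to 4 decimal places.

87.0742

b = r · sᵧ/sₓ = 0.9732 · 5.1769/146.563 = 0.034375
a = ȳ − b·x̄ = 7.6 − 0.034375·223.8 = -0.093210
Set a + b·x = 2.9: x = (2.9 − (-0.093210)) / 0.034375 = 87.074246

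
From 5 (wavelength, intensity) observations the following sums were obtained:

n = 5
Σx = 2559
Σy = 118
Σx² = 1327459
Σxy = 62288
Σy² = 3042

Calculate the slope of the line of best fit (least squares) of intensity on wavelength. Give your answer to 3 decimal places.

0.107

Sxx = Σx² − (Σx)²/n = 1327459 − 1309696.2 = 17762.8
Sxy = Σxy − (Σx)(Σy)/n = 62288 − 60392.4 = 1895.6
b = Sxy/Sxx = 1895.6/17762.8 = 0.106717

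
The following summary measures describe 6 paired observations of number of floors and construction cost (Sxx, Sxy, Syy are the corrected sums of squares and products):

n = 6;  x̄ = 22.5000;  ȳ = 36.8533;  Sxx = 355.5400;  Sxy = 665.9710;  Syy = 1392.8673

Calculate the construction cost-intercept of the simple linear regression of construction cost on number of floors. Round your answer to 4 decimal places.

-5.2920

b = Sxy/Sxx = 665.971/355.54 = 1.873125
a = ȳ − b·x̄ = 36.8533 − 1.873125·22.5 = -5.292021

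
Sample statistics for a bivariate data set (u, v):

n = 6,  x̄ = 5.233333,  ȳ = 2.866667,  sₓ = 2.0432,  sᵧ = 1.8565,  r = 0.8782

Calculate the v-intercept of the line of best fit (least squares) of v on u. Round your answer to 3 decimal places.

b = r · sᵧ/sₓ = 0.8782 · 1.8565/2.0432 = 0.797953
a = ȳ − b·x̄ = 2.866667 − 0.797953·5.233333 = -1.309289

-1.309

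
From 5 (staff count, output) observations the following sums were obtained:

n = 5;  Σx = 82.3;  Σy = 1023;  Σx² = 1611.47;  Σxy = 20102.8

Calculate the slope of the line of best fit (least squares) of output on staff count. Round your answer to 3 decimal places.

12.711

Sxx = Σx² − (Σx)²/n = 1611.47 − 1354.658 = 256.812
Sxy = Σxy − (Σx)(Σy)/n = 20102.8 − 16838.58 = 3264.22
b = Sxy/Sxx = 3264.22/256.812 = 12.710543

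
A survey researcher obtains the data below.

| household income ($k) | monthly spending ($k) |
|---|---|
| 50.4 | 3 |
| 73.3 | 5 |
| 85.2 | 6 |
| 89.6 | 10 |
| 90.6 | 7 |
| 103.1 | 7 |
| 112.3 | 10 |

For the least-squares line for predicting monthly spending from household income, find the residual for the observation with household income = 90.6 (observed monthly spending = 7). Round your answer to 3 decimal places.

n = 7, Σx = 604.5, Σy = 48, Σxy = 4403.8, Σx² = 54649.51
Sxx = Σx² − (Σx)²/n = 54649.51 − 52202.892857 = 2446.617143
Sxy = Σxy − (Σx)(Σy)/n = 4403.8 − 4145.142857 = 258.657143
b = Sxy/Sxx = 258.657143/2446.617143 = 0.105720
a = ȳ − b·x̄ = 6.857143 − 0.105720·86.357143 = -2.272562
ŷ(90.6) = -2.272562 + 0.105720·90.6 = 7.305699
residual = y − ŷ = 7 − 7.305699 = -0.305699

-0.306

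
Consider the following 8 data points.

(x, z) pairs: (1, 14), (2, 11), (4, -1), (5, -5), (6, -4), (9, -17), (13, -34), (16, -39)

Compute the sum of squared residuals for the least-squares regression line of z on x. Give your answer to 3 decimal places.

42.686

n = 8, Σx = 56, Σy = -75, Σxy = -1236, Σx² = 588, Σy² = 3325
Sxx = Σx² − (Σx)²/n = 588 − 392 = 196
Sxy = Σxy − (Σx)(Σy)/n = -1236 − (-525) = -711
Syy = Σy² − (Σy)²/n = 3325 − 703.125 = 2621.875
b = Sxy/Sxx = -711/196 = -3.627551
SSE = Syy − b·Sxy = 2621.875 − (-3.627551)·(-711) = 42.686224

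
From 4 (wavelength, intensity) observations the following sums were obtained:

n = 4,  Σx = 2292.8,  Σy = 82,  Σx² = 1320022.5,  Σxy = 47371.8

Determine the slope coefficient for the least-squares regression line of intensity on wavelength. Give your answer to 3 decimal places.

Sxx = Σx² − (Σx)²/n = 1320022.5 − 1314232.96 = 5789.54
Sxy = Σxy − (Σx)(Σy)/n = 47371.8 − 47002.4 = 369.4
b = Sxy/Sxx = 369.4/5789.54 = 0.063805

0.064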